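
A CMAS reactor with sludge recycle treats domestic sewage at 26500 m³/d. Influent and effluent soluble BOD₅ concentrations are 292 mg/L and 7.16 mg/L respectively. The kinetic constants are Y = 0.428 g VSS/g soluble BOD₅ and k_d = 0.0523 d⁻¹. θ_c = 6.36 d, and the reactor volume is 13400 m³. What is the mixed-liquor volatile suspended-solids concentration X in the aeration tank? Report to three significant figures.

X ≈ 1150 mg/L

From V·X·(1 + k_d·θ_c) = Y·Q·(S₀ − S)·θ_c: X = 0.428 × 26500 × (292 − 7.16) × 6.36 / [13400 × (1 + 0.0523 × 6.36)] = 1151 mg/L.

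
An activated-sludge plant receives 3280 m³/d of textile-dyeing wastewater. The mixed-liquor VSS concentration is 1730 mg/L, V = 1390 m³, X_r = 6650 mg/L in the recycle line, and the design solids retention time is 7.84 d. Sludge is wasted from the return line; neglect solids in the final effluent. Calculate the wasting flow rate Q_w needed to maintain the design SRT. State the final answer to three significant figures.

Q_w ≈ 46.1 m³/d

Q_w = (V·X)/(θ_c X_r) = 1390 × 1730 / (7.84 × 6650) = 46.12 m³/d.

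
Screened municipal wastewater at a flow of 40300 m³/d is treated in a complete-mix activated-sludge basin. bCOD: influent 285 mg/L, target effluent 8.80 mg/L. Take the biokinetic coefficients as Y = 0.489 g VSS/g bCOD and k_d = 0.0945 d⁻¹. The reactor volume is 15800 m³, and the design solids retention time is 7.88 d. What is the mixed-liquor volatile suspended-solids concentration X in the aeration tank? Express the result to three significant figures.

From V·X·(1 + k_d·θ_c) = Y·Q·(S₀ − S)·θ_c: X = 0.489 × 40300 × (285 − 8.80) × 7.88 / [15800 × (1 + 0.0945 × 7.88)] = 1556 mg/L.

X ≈ 1560 mg/L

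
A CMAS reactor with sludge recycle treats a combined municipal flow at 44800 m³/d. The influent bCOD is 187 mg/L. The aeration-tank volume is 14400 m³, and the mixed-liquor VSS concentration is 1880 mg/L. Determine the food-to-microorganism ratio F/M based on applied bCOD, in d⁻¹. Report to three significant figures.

Food-to-microorganism ratio F/M = Q S₀ / (V X) = 44800 × 187 / (14400 × 1880) = 0.3095 d⁻¹.

F/M ≈ 0.309 d⁻¹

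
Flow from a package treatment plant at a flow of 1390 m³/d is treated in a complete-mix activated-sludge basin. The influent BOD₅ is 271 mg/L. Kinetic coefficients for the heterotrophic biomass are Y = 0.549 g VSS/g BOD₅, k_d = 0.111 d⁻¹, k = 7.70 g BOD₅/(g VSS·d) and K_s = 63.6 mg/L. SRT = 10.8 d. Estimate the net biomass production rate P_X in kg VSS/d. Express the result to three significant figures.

P_X ≈ 92.9 kg VSS/d

From the Monod/SRT balance for a CMAS, S = K_s·(1+k_d θ_c)/[θ_c·(Y k − k_d) − 1] = 63.6 × (1 + 0.111 × 10.8) / [10.8 × (0.549 × 7.70 − 0.111) − 1] = 139.8 / 43.46 = 3.218 mg/L.
The observed yield is Y_obs = Y/(1 + k_d·θ_c) = 0.549 / (1 + 0.111 × 10.8) = 0.549 / 2.199 = 0.2497 g VSS per g BOD₅ removed.
Substrate removed = Q·(S₀ − S) = 1390 m³/d × (271 − 3.22) g/m³ = 3.72×10^5 g/d = 372.2 kg/d.
So the net sludge growth is P_X = 0.2497 × 372.2 = 92.94 kg VSS/d.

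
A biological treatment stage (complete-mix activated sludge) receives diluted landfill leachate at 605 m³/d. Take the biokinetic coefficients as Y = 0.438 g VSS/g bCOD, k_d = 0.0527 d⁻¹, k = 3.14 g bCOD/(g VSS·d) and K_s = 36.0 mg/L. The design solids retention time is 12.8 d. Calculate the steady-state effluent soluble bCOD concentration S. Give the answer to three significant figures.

From the Monod/SRT balance for a CMAS, S = K_s·(1+k_d θ_c)/[θ_c·(Y k − k_d) − 1] = 36.0 × (1 + 0.0527 × 12.8) / [12.8 × (0.438 × 3.14 − 0.0527) − 1] = 60.28 / 15.93 = 3.784 mg/L.

S ≈ 3.78 mg/L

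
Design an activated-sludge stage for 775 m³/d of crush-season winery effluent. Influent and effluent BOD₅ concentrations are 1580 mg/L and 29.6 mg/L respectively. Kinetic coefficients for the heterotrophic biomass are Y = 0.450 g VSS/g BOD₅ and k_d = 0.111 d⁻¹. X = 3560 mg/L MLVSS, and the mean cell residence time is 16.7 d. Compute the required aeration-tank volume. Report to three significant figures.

V ≈ 889 m³

Rearranging the biomass balance for a CMAS with decay, V = Y·Q·ΔS·θ_c / [X·(1+k_d θ_c)] = 0.450 × 775 × (1580 − 29.6) × 16.7 / [3560 × (1 + 0.111 × 16.7)] = 9.03×10^6 / 10159 = 888.8 m³.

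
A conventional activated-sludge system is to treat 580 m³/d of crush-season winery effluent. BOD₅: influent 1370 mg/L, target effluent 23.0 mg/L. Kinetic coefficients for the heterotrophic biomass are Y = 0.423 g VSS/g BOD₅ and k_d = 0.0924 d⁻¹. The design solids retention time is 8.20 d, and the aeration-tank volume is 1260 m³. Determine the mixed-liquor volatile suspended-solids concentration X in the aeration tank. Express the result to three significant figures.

X ≈ 1220 mg/L

From V·X·(1 + k_d·θ_c) = Y·Q·(S₀ − S)·θ_c: X = 0.423 × 580 × (1370 − 23.0) × 8.20 / [1260 × (1 + 0.0924 × 8.20)] = 1224 mg/L.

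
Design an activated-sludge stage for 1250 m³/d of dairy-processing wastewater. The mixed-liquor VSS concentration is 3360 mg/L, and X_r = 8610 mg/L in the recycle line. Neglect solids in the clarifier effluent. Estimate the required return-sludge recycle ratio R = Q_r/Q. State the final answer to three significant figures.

R ≈ 0.640

Solids balance on the clarifier gives (1+R)X = R·X_r, so R = X/(X_r − X) = 3360 / (8610 − 3360) = 0.6400.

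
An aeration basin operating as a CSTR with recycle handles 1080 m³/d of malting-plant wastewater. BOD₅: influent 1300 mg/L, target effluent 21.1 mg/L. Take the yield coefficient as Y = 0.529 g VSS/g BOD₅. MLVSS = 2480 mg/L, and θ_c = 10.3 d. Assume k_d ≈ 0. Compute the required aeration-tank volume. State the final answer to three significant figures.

V·X = Y·Q·ΔS·θ_c gives V = 0.529 × 1080 × (1300 − 21.1) × 10.3 / 2480 = 3035 m³.

V ≈ 3030 m³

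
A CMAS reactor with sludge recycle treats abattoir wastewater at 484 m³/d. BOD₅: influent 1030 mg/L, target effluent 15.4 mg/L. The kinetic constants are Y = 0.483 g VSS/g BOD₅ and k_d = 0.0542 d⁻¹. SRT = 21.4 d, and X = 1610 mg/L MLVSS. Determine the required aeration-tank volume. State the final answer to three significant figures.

Steady-state biomass mass balance: V·X·(1 + k_d·θ_c) = Y·Q·(S₀ − S)·θ_c, so V = 0.483 × 484 × (1030 − 15.4) × 21.4 / [1610 × (1 + 0.0542 × 21.4)] = 5.08×10^6 / 3477 = 1460 m³.

V ≈ 1460 m³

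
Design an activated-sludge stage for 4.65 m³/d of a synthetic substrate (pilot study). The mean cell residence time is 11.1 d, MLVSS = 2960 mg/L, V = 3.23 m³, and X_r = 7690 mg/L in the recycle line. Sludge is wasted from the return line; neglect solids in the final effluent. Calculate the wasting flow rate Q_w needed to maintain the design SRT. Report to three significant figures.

Q_w ≈ 0.112 m³/d

Wasting from the return line (neglecting effluent solids): Q_w = V·X / (θ_c·X_r) = 3.230 × 2960 / (11.1 × 7690) = 0.1120 m³/d.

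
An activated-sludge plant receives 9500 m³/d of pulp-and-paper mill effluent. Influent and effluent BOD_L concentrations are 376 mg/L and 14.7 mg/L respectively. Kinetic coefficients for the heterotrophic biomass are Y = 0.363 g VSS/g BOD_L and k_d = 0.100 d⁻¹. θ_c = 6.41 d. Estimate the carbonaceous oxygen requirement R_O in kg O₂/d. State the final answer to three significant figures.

R_O ≈ 2350 kg O₂/d

Correct the yield for decay: Y_obs = Y/(1 + k_d θ_c) = 0.363 / (1 + 0.100 × 6.41) = 0.363 / 1.641 = 0.2212.
Substrate removed = Q·(S₀ − S) = 9500 m³/d × (376 − 14.7) g/m³ = 3.43×10^6 g/d = 3432 kg/d.
Net sludge production P_X = 0.2212 × 3432 = 759.3 kg VSS/d.
R_O = Q·ΔS − 1.42 P_X = 3432 − 1078 = 2354 kg O₂/d.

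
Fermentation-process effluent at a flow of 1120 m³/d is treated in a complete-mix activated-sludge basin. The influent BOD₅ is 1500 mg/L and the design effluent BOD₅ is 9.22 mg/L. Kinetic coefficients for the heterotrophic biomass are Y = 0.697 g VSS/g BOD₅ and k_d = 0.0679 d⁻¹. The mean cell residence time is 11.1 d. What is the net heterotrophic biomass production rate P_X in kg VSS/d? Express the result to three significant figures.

Y_obs = Y / (1 + k_d θ_c) = 0.697 / (1 + 0.0679 × 11.1) = 0.697 / 1.754 = 0.3974.
Substrate removed = Q·(S₀ − S) = 1120 m³/d × (1500 − 9.22) g/m³ = 1.67×10^6 g/d = 1670 kg/d.
So the net sludge growth is P_X = 0.3974 × 1670 = 663.6 kg VSS/d.

P_X ≈ 664 kg VSS/d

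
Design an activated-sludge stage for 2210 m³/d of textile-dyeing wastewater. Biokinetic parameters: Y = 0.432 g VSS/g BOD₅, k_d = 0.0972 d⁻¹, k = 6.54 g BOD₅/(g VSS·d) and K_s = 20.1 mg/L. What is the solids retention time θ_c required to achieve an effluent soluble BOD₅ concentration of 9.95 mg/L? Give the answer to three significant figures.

θ_c ≈ 1.19 d

Specific growth rate at S = 9.95 mg/L: μ = YkS/(K_s+S) = 0.432·6.54·9.95/(20.1+9.95) = 0.9355 d⁻¹.
1/θ_c = 0.9355 − 0.0972 = 0.8383 d⁻¹, so θ_c = 1.193 d.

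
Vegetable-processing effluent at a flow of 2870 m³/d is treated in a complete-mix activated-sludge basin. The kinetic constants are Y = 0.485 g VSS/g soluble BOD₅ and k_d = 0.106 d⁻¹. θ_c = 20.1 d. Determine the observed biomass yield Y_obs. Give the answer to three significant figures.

Observed yield with endogenous decay: Y_obs = Y / (1 + k_d·θ_c) = 0.485 / (1 + 0.106 × 20.1) = 0.485 / 3.131 = 0.1549 g VSS/g soluble BOD₅.

Y_obs ≈ 0.155 g VSS/g soluble BOD₅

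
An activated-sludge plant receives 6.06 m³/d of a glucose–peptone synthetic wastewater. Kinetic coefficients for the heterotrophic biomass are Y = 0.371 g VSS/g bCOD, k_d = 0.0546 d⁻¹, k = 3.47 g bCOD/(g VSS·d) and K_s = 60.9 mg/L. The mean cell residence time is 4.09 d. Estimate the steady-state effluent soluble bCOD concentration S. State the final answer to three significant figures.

S ≈ 18.4 mg/L

Effluent substrate depends only on kinetics and SRT: S = K_s(1 + k_d θ_c) / [θ_c(Yk − k_d) − 1] = 60.9 × (1 + 0.0546 × 4.09) / [4.09 × (0.371 × 3.47 − 0.0546) − 1] = 74.50 / 4.042 = 18.43 mg/L.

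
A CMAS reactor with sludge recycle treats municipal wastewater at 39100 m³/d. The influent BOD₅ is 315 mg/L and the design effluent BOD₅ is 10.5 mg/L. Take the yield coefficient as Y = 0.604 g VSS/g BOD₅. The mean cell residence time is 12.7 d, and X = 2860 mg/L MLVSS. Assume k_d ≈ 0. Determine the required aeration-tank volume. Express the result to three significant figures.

With k_d = 0 the design equation reduces to V = Y Q (S₀−S) θ_c / X = 0.604 × 39100 × (315 − 10.5) × 12.7 / 2860 = 31933 m³.

V ≈ 31900 m³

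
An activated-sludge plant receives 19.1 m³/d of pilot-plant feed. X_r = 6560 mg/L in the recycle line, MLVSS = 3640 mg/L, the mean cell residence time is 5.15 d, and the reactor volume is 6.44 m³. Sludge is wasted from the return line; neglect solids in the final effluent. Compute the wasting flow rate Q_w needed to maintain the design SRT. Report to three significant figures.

Q_w ≈ 0.694 m³/d

θ_c = V·X/(Q_w·X_r) when wasting from the recycle, so Q_w = V·X/(θ_c·X_r) = 6.440 × 3640 / (5.15 × 6560) = 0.6939 m³/d.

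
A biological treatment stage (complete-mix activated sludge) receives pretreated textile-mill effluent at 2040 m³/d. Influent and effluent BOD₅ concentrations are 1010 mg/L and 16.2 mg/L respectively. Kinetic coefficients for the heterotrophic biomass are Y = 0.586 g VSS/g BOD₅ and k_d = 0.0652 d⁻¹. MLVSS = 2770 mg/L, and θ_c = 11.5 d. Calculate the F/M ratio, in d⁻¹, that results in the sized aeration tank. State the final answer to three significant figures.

Steady-state biomass mass balance: V·X·(1 + k_d·θ_c) = Y·Q·(S₀ − S)·θ_c, so V = 0.586 × 2040 × (1010 − 16.2) × 11.5 / [2770 × (1 + 0.0652 × 11.5)] = 1.37×10^7 / 4847 = 2819 m³.
F/M = Q·S₀ / (V·X) = 2040 × 1010 / (2819 × 2770) = 0.2639 g BOD₅·(g VSS·d)⁻¹.

F/M ≈ 0.264 d⁻¹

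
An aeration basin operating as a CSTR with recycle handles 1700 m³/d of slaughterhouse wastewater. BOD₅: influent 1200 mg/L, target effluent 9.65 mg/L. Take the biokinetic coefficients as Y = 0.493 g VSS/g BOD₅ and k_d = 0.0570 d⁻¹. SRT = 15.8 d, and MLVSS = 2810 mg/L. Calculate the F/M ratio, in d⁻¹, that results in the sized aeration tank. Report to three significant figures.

F/M ≈ 0.246 d⁻¹

Rearranging the biomass balance for a CMAS with decay, V = Y·Q·ΔS·θ_c / [X·(1+k_d θ_c)] = 0.493 × 1700 × (1200 − 9.65) × 15.8 / [2810 × (1 + 0.0570 × 15.8)] = 1.58×10^7 / 5341 = 2951 m³.
Food-to-microorganism ratio F/M = Q S₀ / (V X) = 1700 × 1200 / (2951 × 2810) = 0.2460 d⁻¹.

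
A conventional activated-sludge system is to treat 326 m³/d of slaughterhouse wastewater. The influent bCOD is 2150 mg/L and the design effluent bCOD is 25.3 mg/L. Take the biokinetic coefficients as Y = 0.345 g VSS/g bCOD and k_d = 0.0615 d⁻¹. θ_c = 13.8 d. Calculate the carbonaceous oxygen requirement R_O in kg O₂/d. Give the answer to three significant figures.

Observed yield with endogenous decay: Y_obs = Y / (1 + k_d·θ_c) = 0.345 / (1 + 0.0615 × 13.8) = 0.345 / 1.849 = 0.1866 g VSS/g bCOD.
Mass of bCOD removed per day: Q(S₀ − S) = 326 × 2125 g/m³ = 692.7 kg/d.
Biomass synthesised: P_X = Y_obs × 692.7 = 129.3 kg VSS/d.
R_O = Q·ΔS − 1.42 P_X = 692.7 − 183.6 = 509.1 kg O₂/d.

R_O ≈ 509 kg O₂/d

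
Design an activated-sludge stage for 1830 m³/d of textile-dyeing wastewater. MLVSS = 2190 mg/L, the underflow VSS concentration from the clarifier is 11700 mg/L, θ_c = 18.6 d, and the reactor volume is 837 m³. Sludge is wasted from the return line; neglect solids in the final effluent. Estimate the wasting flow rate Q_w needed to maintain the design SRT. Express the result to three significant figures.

θ_c = V·X/(Q_w·X_r) when wasting from the recycle, so Q_w = V·X/(θ_c·X_r) = 837.0 × 2190 / (18.6 × 11700) = 8.423 m³/d.

Q_w ≈ 8.42 m³/d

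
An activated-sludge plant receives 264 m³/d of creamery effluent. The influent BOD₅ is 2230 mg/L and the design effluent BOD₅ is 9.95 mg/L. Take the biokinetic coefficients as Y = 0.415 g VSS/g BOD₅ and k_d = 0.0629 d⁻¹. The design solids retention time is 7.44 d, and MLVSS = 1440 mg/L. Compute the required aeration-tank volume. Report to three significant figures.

Steady-state biomass mass balance: V·X·(1 + k_d·θ_c) = Y·Q·(S₀ − S)·θ_c, so V = 0.415 × 264 × (2230 − 9.95) × 7.44 / [1440 × (1 + 0.0629 × 7.44)] = 1.81×10^6 / 2114 = 856.1 m³.

V ≈ 856 m³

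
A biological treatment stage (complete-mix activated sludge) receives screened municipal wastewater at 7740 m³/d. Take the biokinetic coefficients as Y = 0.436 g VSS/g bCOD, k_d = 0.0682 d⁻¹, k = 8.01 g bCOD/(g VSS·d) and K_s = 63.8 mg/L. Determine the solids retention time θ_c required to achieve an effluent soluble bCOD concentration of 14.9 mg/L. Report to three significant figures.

θ_c ≈ 1.69 d

Specific growth rate at S = 14.9 mg/L: μ = YkS/(K_s+S) = 0.436·8.01·14.9/(63.8+14.9) = 0.6612 d⁻¹.
Then 1/θ_c = μ − k_d = 0.6612 − 0.0682 = 0.5930 d⁻¹, giving θ_c = 1.686 d.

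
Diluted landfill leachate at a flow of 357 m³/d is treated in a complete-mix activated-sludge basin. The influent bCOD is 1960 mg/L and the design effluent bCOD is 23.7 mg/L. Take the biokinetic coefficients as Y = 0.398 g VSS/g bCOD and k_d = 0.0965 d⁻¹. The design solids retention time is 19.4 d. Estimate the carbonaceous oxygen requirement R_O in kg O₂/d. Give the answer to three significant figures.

R_O ≈ 555 kg O₂/d

Observed yield with endogenous decay: Y_obs = Y / (1 + k_d·θ_c) = 0.398 / (1 + 0.0965 × 19.4) = 0.398 / 2.872 = 0.1386 g VSS/g bCOD.
Q·(S₀ − S) = 357 × (1960 − 23.7) × 10⁻³ = 691.3 kg/d removed.
Biomass synthesised: P_X = Y_obs × 691.3 = 95.79 kg VSS/d.
R_O = Q·ΔS − 1.42 P_X = 691.3 − 136.0 = 555.2 kg O₂/d.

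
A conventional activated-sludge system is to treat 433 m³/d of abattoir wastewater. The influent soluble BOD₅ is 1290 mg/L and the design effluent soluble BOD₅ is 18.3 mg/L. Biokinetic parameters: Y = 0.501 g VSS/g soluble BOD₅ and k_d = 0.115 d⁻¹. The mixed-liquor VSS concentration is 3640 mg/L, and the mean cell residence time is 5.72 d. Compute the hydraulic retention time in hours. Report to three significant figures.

τ ≈ 14.5 h

From the SRT design equation V = Y Q (S₀−S) θ_c / [X (1 + k_d θ_c)] = 0.501 × 433 × (1290 − 18.3) × 5.72 / [3640 × (1 + 0.115 × 5.72)] = 1.58×10^6 / 6034 = 261.5 m³.
HRT = V/Q = 261.5 m³ / 433 m³·d⁻¹ = 0.6039 d × 24 = 14.49 h.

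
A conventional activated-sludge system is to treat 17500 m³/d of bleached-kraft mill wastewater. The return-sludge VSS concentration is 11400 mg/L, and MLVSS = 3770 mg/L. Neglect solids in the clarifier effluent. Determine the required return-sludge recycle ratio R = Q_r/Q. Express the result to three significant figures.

Mass balance around the secondary clarifier (neglecting effluent solids): R = X / (X_r − X) = 3770 / (11400 − 3770) = 0.4941.

R ≈ 0.494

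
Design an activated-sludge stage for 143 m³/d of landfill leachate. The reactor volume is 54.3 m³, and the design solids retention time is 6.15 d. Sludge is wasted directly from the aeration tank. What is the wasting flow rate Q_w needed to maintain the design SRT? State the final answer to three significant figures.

Q_w ≈ 8.83 m³/d

For wasting at MLVSS concentration, Q_w = V/θ_c = 54.30/6.15 = 8.829 m³/d.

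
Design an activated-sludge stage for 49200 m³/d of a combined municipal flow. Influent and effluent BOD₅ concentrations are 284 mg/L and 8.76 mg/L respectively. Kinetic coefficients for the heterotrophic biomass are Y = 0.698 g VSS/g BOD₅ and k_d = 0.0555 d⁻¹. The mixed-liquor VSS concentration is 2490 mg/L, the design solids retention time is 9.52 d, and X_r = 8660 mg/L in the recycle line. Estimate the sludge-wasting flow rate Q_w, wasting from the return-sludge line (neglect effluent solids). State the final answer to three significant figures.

Steady-state biomass mass balance: V·X·(1 + k_d·θ_c) = Y·Q·(S₀ − S)·θ_c, so V = 0.698 × 49200 × (284 − 8.76) × 9.52 / [2490 × (1 + 0.0555 × 9.52)] = 9×10^7 / 3806 = 23645 m³.
Wasting from the return line (neglecting effluent solids): Q_w = V·X / (θ_c·X_r) = 23645 × 2490 / (9.52 × 8660) = 714.1 m³/d.

Q_w ≈ 714 m³/d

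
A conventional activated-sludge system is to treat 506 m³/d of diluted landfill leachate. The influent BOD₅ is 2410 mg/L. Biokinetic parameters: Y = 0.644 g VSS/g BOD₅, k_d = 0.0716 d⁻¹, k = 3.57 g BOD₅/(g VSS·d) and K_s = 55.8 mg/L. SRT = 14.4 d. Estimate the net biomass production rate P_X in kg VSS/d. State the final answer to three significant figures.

From the Monod/SRT balance for a CMAS, S = K_s·(1+k_d θ_c)/[θ_c·(Y k − k_d) − 1] = 55.8 × (1 + 0.0716 × 14.4) / [14.4 × (0.644 × 3.57 − 0.0716) − 1] = 113.3 / 31.08 = 3.647 mg/L.
Observed yield with endogenous decay: Y_obs = Y / (1 + k_d·θ_c) = 0.644 / (1 + 0.0716 × 14.4) = 0.644 / 2.031 = 0.3171 g VSS/g BOD₅.
ΔS = 2410 − 3.65 = 2406 mg/L, so the substrate removal rate is 506 × 2406/1000 = 1218 kg BOD₅/d.
Biomass produced: P_X = Y_obs·Q·ΔS = 0.3171 × 1218 ≈ 386.1 kg VSS/d.

P_X ≈ 386 kg VSS/d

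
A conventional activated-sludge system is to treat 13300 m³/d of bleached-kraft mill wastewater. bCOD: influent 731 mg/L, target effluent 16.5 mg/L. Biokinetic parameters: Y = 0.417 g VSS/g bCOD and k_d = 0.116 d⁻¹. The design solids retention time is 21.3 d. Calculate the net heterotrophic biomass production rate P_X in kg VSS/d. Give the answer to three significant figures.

P_X ≈ 1140 kg VSS/d

Y_obs = Y / (1 + k_d θ_c) = 0.417 / (1 + 0.116 × 21.3) = 0.417 / 3.471 = 0.1201.
Mass of bCOD removed per day: Q(S₀ − S) = 13300 × 714.5 g/m³ = 9503 kg/d.
So the net sludge growth is P_X = 0.1201 × 9503 = 1142 kg VSS/d.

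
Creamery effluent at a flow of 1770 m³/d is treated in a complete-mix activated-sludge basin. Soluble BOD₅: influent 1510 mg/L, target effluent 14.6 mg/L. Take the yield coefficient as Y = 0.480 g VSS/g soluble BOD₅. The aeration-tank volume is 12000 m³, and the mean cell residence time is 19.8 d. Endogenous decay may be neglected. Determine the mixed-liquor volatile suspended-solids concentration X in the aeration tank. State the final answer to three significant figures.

X ≈ 2100 mg/L

X = Y·Q·ΔS·θ_c / V = 0.480 × 1770 × (1510 − 14.6) × 19.8 / 12000 = 2096 mg/L.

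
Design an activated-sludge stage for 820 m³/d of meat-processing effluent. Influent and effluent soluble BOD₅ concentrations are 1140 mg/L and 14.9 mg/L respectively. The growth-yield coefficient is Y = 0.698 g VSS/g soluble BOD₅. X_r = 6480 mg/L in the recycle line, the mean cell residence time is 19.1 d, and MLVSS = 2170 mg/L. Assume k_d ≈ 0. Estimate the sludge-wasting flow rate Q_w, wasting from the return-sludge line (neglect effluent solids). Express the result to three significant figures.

Biomass mass balance (decay neglected): V·X = Y·Q·(S₀ − S)·θ_c, so V = 0.698 × 820 × (1140 − 14.9) × 19.1 / 2170 = 5668 m³.
Wasting from the return line (neglecting effluent solids): Q_w = V·X / (θ_c·X_r) = 5668 × 2170 / (19.1 × 6480) = 99.38 m³/d.

Q_w ≈ 99.4 m³/d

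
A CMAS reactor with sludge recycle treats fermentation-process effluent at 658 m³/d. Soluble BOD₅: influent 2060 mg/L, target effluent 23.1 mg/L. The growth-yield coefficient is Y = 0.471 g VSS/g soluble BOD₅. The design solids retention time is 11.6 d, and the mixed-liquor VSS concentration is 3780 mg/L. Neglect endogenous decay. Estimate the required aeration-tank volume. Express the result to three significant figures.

V ≈ 1940 m³

With k_d = 0 the design equation reduces to V = Y Q (S₀−S) θ_c / X = 0.471 × 658 × (2060 − 23.1) × 11.6 / 3780 = 1937 m³.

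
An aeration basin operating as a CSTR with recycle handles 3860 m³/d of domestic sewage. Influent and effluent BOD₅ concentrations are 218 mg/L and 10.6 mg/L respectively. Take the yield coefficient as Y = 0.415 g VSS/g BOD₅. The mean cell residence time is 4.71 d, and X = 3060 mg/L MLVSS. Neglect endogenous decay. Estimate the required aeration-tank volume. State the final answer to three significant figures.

V ≈ 511 m³

With k_d = 0 the design equation reduces to V = Y Q (S₀−S) θ_c / X = 0.415 × 3860 × (218 − 10.6) × 4.71 / 3060 = 511.4 m³.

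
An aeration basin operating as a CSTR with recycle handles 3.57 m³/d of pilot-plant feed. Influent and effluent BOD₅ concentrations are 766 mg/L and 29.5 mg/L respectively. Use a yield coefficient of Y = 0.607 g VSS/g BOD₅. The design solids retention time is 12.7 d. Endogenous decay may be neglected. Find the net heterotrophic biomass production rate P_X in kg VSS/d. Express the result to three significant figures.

P_X ≈ 1.60 kg VSS/d

No decay correction is needed, so Y_obs = Y = 0.607.
Q·(S₀ − S) = 3.57 × (766 − 29.5) × 10⁻³ = 2.629 kg/d removed.
Biomass produced: P_X = Y_obs·Q·ΔS = 0.6070 × 2.629 ≈ 1.596 kg VSS/d.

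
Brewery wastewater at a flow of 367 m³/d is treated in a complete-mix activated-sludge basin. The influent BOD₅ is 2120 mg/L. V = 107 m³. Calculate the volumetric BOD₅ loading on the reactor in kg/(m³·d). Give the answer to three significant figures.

Applied BOD₅ load per unit volume = Q·S₀/V = (367 × 2120/1000)/107.0 = 7.271 kg BOD₅·m⁻³·d⁻¹.

L_v ≈ 7.27 kg BOD₅/(m³·d)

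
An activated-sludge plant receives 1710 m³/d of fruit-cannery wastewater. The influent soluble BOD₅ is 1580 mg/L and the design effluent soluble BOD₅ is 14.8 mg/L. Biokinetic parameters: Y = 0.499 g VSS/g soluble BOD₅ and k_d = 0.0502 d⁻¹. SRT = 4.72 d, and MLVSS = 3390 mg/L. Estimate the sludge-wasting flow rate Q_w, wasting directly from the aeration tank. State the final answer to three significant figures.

From the SRT design equation V = Y Q (S₀−S) θ_c / [X (1 + k_d θ_c)] = 0.499 × 1710 × (1580 − 14.8) × 4.72 / [3390 × (1 + 0.0502 × 4.72)] = 6.3×10^6 / 4193 = 1503 m³.
Wasting from the aeration tank: Q_w = V / θ_c = 1503 / 4.72 = 318.5 m³/d.

Q_w ≈ 319 m³/d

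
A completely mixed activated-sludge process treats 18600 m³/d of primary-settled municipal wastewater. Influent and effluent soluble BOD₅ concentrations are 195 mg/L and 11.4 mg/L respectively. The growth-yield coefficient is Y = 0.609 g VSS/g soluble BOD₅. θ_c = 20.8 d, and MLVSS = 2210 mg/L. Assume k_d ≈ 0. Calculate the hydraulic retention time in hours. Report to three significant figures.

With k_d = 0 the design equation reduces to V = Y Q (S₀−S) θ_c / X = 0.609 × 18600 × (195 − 11.4) × 20.8 / 2210 = 19574 m³.
Hydraulic retention time τ = V/Q = 19574 / 18600 = 1.052 d = 25.26 h.

τ ≈ 25.3 h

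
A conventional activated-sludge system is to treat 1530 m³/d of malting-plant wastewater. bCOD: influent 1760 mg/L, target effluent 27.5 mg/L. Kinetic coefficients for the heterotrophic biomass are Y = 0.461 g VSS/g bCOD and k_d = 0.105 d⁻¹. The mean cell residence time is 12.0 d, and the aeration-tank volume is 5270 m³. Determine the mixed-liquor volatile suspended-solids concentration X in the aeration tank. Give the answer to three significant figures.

X ≈ 1230 mg/L

From V·X·(1 + k_d·θ_c) = Y·Q·(S₀ − S)·θ_c: X = 0.461 × 1530 × (1760 − 27.5) × 12.0 / [5270 × (1 + 0.105 × 12.0)] = 1231 mg/L.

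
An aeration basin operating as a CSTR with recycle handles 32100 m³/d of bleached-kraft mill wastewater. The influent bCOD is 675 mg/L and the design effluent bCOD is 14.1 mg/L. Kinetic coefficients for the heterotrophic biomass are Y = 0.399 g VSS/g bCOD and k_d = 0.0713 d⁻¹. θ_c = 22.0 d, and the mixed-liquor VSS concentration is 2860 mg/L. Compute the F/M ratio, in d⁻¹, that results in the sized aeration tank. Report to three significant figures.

F/M ≈ 0.299 d⁻¹

Rearranging the biomass balance for a CMAS with decay, V = Y·Q·ΔS·θ_c / [X·(1+k_d θ_c)] = 0.399 × 32100 × (675 − 14.1) × 22.0 / [2860 × (1 + 0.0713 × 22.0)] = 1.86×10^8 / 7346 = 25350 m³.
Food-to-microorganism ratio F/M = Q S₀ / (V X) = 32100 × 675 / (25350 × 2860) = 0.2989 d⁻¹.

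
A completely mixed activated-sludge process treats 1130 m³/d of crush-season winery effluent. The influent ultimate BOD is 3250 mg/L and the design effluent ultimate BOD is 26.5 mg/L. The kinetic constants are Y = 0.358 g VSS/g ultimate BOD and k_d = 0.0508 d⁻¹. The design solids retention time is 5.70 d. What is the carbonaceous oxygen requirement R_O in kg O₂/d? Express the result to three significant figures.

Correct the yield for decay: Y_obs = Y/(1 + k_d θ_c) = 0.358 / (1 + 0.0508 × 5.70) = 0.358 / 1.290 = 0.2776.
ΔS = 3250 − 26.5 = 3224 mg/L, so the substrate removal rate is 1130 × 3224/1000 = 3643 kg ultimate BOD/d.
P_X = Y_obs·Q·(S₀ − S) = 0.2776 × 3643 = 1011 kg VSS/d.
Carbonaceous O₂ demand = substrate oxidised − cell-mass equivalent = 3643 − 1.42 × 1011 = 2207 kg O₂/d.

R_O ≈ 2210 kg O₂/d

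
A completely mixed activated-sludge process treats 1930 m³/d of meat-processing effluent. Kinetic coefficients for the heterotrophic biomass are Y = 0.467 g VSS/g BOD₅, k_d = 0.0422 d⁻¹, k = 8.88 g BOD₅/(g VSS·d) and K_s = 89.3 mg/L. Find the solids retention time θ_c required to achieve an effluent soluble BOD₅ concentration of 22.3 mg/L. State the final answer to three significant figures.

θ_c ≈ 1.27 d

At the target effluent, Y k S/(K_s+S) = 0.467×8.88×22.3/111.6 = 0.8286 d⁻¹.
θ_c = 1/(μ − k_d) = 1/(0.8286 − 0.0422) = 1/0.7864 = 1.272 d.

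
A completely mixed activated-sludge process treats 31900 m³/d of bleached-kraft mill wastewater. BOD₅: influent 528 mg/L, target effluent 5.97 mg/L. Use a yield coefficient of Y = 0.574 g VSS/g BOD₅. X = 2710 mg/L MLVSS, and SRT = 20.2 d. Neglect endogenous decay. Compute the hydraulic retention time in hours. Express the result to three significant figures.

τ ≈ 53.6 h

Biomass mass balance (decay neglected): V·X = Y·Q·(S₀ − S)·θ_c, so V = 0.574 × 31900 × (528 − 5.97) × 20.2 / 2710 = 71249 m³.
HRT = V/Q = 71249 m³ / 31900 m³·d⁻¹ = 2.234 d × 24 = 53.60 h.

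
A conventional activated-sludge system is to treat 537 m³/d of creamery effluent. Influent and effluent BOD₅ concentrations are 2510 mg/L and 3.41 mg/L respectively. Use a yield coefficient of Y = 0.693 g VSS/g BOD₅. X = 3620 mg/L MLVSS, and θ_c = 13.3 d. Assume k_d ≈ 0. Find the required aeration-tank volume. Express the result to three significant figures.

V ≈ 3430 m³

With k_d = 0 the design equation reduces to V = Y Q (S₀−S) θ_c / X = 0.693 × 537 × (2510 − 3.41) × 13.3 / 3620 = 3427 m³.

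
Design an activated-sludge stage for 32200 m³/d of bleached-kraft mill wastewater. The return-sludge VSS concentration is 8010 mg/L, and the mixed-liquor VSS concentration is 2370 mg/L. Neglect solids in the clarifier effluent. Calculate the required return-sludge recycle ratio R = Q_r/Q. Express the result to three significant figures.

Solids balance on the clarifier gives (1+R)X = R·X_r, so R = X/(X_r − X) = 2370 / (8010 − 2370) = 0.4202.

R ≈ 0.420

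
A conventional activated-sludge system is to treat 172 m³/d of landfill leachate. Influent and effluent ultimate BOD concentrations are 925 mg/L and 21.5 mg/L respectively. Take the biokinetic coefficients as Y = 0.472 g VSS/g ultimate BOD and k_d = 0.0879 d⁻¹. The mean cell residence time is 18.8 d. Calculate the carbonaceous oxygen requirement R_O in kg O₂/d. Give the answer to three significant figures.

R_O ≈ 116 kg O₂/d

Observed yield with endogenous decay: Y_obs = Y / (1 + k_d·θ_c) = 0.472 / (1 + 0.0879 × 18.8) = 0.472 / 2.653 = 0.1779 g VSS/g ultimate BOD.
Substrate removed = Q·(S₀ − S) = 172 m³/d × (925 − 21.5) g/m³ = 1.55×10^5 g/d = 155.4 kg/d.
Biomass synthesised: P_X = Y_obs × 155.4 = 27.65 kg VSS/d.
R_O = Q·(S₀ − S) − 1.42·P_X = 155.4 − 1.42 × 27.65 = 116.1 kg O₂/d.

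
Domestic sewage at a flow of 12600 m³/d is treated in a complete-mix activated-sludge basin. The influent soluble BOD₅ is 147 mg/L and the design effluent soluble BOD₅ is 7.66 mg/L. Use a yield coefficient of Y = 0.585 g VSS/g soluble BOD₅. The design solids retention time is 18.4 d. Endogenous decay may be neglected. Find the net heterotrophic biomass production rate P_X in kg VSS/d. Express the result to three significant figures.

Since k_d ≈ 0, Y_obs = Y = 0.585 g VSS/g soluble BOD₅.
ΔS = 147 − 7.66 = 139.3 mg/L, so the substrate removal rate is 12600 × 139.3/1000 = 1756 kg soluble BOD₅/d.
P_X = Y_obs · Q(S₀ − S) = 0.5850 × 1756 = 1027 kg VSS/d.

P_X ≈ 1030 kg VSS/d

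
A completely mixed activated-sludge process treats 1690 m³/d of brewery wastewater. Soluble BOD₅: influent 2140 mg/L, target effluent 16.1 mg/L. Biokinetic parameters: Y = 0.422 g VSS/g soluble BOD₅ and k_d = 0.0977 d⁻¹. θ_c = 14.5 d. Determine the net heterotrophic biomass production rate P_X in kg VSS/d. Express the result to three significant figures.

P_X ≈ 627 kg VSS/d

Y_obs = Y / (1 + k_d θ_c) = 0.422 / (1 + 0.0977 × 14.5) = 0.422 / 2.417 = 0.1746.
Mass of soluble BOD₅ removed per day: Q(S₀ − S) = 1690 × 2124 g/m³ = 3589 kg/d.
Net biomass production P_X = Y_obs × Q·(S₀ − S) = 0.1746 × 3589 = 626.8 kg VSS/d.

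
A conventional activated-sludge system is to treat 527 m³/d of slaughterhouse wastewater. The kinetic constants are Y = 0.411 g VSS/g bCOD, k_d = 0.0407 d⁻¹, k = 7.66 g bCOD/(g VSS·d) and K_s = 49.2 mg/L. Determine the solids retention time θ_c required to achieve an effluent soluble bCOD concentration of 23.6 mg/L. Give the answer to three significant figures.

At the target effluent, Y k S/(K_s+S) = 0.411×7.66×23.6/72.80 = 1.021 d⁻¹.
θ_c = 1/(μ − k_d) = 1/(1.021 − 0.0407) = 1/0.9799 = 1.021 d.

θ_c ≈ 1.02 d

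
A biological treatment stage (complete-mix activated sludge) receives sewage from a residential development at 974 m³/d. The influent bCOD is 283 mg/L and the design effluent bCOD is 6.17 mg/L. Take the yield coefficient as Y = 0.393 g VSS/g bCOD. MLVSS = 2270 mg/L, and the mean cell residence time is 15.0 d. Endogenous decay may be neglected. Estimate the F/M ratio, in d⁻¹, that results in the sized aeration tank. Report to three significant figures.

F/M ≈ 0.173 d⁻¹

With k_d = 0 the design equation reduces to V = Y Q (S₀−S) θ_c / X = 0.393 × 974 × (283 − 6.17) × 15.0 / 2270 = 700.2 m³.
F/M = applied load / biomass = Q·S₀/(V·X) = 974 × 283 / (700.2 × 2270) = 0.1734 d⁻¹.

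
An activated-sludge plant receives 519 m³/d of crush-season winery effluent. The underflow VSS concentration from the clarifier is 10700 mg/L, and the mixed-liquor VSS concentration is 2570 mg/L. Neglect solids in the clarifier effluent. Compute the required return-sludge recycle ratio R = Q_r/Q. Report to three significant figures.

R ≈ 0.316

Solids balance on the clarifier gives (1+R)X = R·X_r, so R = X/(X_r − X) = 2570 / (10700 − 2570) = 0.3161.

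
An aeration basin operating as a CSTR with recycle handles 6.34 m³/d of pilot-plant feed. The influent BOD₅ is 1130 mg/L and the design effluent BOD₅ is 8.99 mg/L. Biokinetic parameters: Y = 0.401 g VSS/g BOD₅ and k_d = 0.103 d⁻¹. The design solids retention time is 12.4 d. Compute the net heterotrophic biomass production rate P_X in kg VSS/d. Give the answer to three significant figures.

P_X ≈ 1.25 kg VSS/d

Y_obs = Y / (1 + k_d θ_c) = 0.401 / (1 + 0.103 × 12.4) = 0.401 / 2.277 = 0.1761.
Mass of BOD₅ removed per day: Q(S₀ − S) = 6.34 × 1121 g/m³ = 7.107 kg/d.
P_X = Y_obs · Q(S₀ − S) = 0.1761 × 7.107 = 1.252 kg VSS/d.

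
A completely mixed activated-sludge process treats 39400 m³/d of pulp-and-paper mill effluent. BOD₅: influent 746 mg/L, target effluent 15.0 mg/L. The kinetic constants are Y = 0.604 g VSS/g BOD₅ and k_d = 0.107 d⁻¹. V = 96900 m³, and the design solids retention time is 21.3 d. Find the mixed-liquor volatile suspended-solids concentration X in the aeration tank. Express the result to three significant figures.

From V·X·(1 + k_d·θ_c) = Y·Q·(S₀ − S)·θ_c: X = 0.604 × 39400 × (746 − 15.0) × 21.3 / [96900 × (1 + 0.107 × 21.3)] = 1166 mg/L.

X ≈ 1170 mg/L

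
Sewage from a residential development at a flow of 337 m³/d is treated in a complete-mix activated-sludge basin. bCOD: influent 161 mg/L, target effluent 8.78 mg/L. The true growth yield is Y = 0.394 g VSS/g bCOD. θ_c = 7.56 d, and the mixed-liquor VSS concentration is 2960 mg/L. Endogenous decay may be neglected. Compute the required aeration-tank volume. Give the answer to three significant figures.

V ≈ 51.6 m³

V·X = Y·Q·ΔS·θ_c gives V = 0.394 × 337 × (161 − 8.78) × 7.56 / 2960 = 51.62 m³.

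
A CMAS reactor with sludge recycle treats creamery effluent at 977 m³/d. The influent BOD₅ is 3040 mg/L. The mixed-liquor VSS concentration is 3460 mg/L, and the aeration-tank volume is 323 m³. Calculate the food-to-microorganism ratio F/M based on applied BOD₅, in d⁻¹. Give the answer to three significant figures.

F/M ≈ 2.66 d⁻¹

F/M = Q·S₀ / (V·X) = 977 × 3040 / (323.0 × 3460) = 2.658 g BOD₅·(g VSS·d)⁻¹.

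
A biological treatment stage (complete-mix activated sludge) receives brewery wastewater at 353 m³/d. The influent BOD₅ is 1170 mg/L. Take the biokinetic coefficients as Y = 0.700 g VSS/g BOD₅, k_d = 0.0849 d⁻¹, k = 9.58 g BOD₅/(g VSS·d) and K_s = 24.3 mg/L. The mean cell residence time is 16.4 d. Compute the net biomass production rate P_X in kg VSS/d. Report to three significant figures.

P_X ≈ 121 kg VSS/d

For a completely mixed reactor with recycle the Lawrence–McCarty relation gives S = K_s·(1 + k_d·θ_c) / [θ_c·(Y·k − k_d) − 1] = 24.3 × (1 + 0.0849 × 16.4) / [16.4 × (0.700 × 9.58 − 0.0849) − 1] = 58.13 / 107.6 = 0.5404 mg/L.
Y_obs = Y / (1 + k_d θ_c) = 0.700 / (1 + 0.0849 × 16.4) = 0.700 / 2.392 = 0.2926.
ΔS = 1170 − 0.540 = 1169 mg/L, so the substrate removal rate is 353 × 1169/1000 = 412.8 kg BOD₅/d.
P_X = Y_obs · Q(S₀ − S) = 0.2926 × 412.8 = 120.8 kg VSS/d.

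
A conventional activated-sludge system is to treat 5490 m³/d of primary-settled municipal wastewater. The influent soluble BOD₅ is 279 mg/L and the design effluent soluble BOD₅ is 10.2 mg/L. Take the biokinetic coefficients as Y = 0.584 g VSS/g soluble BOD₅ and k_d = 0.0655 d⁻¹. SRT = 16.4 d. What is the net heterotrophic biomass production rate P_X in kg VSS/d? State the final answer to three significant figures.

P_X ≈ 415 kg VSS/d

Observed yield with endogenous decay: Y_obs = Y / (1 + k_d·θ_c) = 0.584 / (1 + 0.0655 × 16.4) = 0.584 / 2.074 = 0.2816 g VSS/g soluble BOD₅.
ΔS = 279 − 10.2 = 268.8 mg/L, so the substrate removal rate is 5490 × 268.8/1000 = 1476 kg soluble BOD₅/d.
P_X = Y_obs · Q(S₀ − S) = 0.2816 × 1476 = 415.5 kg VSS/d.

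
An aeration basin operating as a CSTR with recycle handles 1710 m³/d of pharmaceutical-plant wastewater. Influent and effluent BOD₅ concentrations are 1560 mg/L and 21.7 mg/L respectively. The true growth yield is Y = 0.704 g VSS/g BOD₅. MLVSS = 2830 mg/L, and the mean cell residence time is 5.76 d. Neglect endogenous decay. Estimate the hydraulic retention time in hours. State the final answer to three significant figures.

τ ≈ 52.9 h

Biomass mass balance (decay neglected): V·X = Y·Q·(S₀ − S)·θ_c, so V = 0.704 × 1710 × (1560 − 21.7) × 5.76 / 2830 = 3769 m³.
τ = V/Q = 3769/1710 = 2.204 d, or 52.90 h.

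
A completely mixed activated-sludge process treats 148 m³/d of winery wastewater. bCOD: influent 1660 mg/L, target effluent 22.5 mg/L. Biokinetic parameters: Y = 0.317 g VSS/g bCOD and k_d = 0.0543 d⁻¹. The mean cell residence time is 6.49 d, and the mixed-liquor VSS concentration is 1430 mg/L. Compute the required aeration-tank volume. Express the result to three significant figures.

From the SRT design equation V = Y Q (S₀−S) θ_c / [X (1 + k_d θ_c)] = 0.317 × 148 × (1660 − 22.5) × 6.49 / [1430 × (1 + 0.0543 × 6.49)] = 4.99×10^5 / 1934 = 257.8 m³.

V ≈ 258 m³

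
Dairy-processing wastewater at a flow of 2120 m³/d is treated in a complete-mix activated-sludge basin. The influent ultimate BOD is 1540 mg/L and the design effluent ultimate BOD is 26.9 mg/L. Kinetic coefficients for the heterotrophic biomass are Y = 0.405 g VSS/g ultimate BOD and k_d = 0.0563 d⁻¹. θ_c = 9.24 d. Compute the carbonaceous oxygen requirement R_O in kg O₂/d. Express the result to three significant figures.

R_O ≈ 1990 kg O₂/d

The observed yield is Y_obs = Y/(1 + k_d·θ_c) = 0.405 / (1 + 0.0563 × 9.24) = 0.405 / 1.520 = 0.2664 g VSS per g ultimate BOD removed.
Mass of ultimate BOD removed per day: Q(S₀ − S) = 2120 × 1513 g/m³ = 3208 kg/d.
Net sludge production P_X = 0.2664 × 3208 = 854.6 kg VSS/d.
Carbonaceous O₂ demand = substrate oxidised − cell-mass equivalent = 3208 − 1.42 × 854.6 = 1994 kg O₂/d.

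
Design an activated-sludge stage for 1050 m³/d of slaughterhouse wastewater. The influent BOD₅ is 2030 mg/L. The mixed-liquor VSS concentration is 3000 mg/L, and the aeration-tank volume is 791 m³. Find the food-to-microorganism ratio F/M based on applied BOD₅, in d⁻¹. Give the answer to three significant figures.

F/M ≈ 0.898 d⁻¹

F/M = applied load / biomass = Q·S₀/(V·X) = 1050 × 2030 / (791.0 × 3000) = 0.8982 d⁻¹.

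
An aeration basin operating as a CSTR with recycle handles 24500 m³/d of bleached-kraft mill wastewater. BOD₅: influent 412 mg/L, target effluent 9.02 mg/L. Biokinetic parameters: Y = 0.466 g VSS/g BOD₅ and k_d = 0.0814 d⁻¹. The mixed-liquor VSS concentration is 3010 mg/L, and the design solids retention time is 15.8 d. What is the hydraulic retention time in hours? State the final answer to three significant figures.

Steady-state biomass mass balance: V·X·(1 + k_d·θ_c) = Y·Q·(S₀ − S)·θ_c, so V = 0.466 × 24500 × (412 − 9.02) × 15.8 / [3010 × (1 + 0.0814 × 15.8)] = 7.27×10^7 / 6881 = 10564 m³.
HRT = V/Q = 10564 m³ / 24500 m³·d⁻¹ = 0.4312 d × 24 = 10.35 h.

τ ≈ 10.3 h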